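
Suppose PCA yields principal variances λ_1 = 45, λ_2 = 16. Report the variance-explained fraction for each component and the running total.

Step 1 — total variance = trace(Sigma) = Σ λ_i = 45 + 16 = 61.

Step 2 — fraction explained by component i = λ_i / Σ λ:
  PC1: 45/61 = 0.7377
  PC2: 16/61 = 0.2623

Step 3 — cumulative fraction after k components = (λ_1 + ... + λ_k) / Σ λ:
  k = 1: 45/61 = 0.7377
  k = 2: (45 + 16)/61 = 61/61 = 1

Summary (fraction, with percent):

explained: PC1 0.7377 (73.77%), PC2 0.2623 (26.23%);  cumulative: 0.7377, 1


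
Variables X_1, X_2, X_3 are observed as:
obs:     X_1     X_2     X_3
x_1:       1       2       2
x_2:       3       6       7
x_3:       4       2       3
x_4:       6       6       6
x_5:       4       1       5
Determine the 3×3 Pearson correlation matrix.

Step 1 — column means:
  mean(X_1) = (1 + 3 + 4 + 6 + 4) / 5 = 18/5 = 3.6
  mean(X_2) = (2 + 6 + 2 + 6 + 1) / 5 = 17/5 = 3.4
  mean(X_3) = (2 + 7 + 3 + 6 + 5) / 5 = 23/5 = 4.6

Step 2 — sample variances and covariances s[i,j] = (1/(n-1)) · Σ_k (x_{k,i} - mean_i) · (x_{k,j} - mean_j), with n-1 = 4:
  s[X_1,X_1] = ((-2.6)·(-2.6) + (-0.6)·(-0.6) + (0.4)·(0.4) + (2.4)·(2.4) + (0.4)·(0.4)) / 4 = 13.2/4 = 3.3
  s[X_1,X_2] = ((-2.6)·(-1.4) + (-0.6)·(2.6) + (0.4)·(-1.4) + (2.4)·(2.6) + (0.4)·(-2.4)) / 4 = 6.8/4 = 1.7
  s[X_1,X_3] = ((-2.6)·(-2.6) + (-0.6)·(2.4) + (0.4)·(-1.6) + (2.4)·(1.4) + (0.4)·(0.4)) / 4 = 8.2/4 = 2.05
  s[X_2,X_2] = ((-1.4)·(-1.4) + (2.6)·(2.6) + (-1.4)·(-1.4) + (2.6)·(2.6) + (-2.4)·(-2.4)) / 4 = 23.2/4 = 5.8
  s[X_2,X_3] = ((-1.4)·(-2.6) + (2.6)·(2.4) + (-1.4)·(-1.6) + (2.6)·(1.4) + (-2.4)·(0.4)) / 4 = 14.8/4 = 3.7
  s[X_3,X_3] = ((-2.6)·(-2.6) + (2.4)·(2.4) + (-1.6)·(-1.6) + (1.4)·(1.4) + (0.4)·(0.4)) / 4 = 17.2/4 = 4.3
  Sample standard deviations s_i = √(s[i,i]):
  s(X_1) = √(3.3) = 1.8166
  s(X_2) = √(5.8) = 2.4083
  s(X_3) = √(4.3) = 2.0736

Step 3 — r_{ij} = s_{ij} / (s_i · s_j):
  r[X_1,X_1] = 1 (diagonal).
  r[X_1,X_2] = 1.7 / (1.8166 · 2.4083) = 1.7 / 4.3749 = 0.3886
  r[X_1,X_3] = 2.05 / (1.8166 · 2.0736) = 2.05 / 3.767 = 0.5442
  r[X_2,X_2] = 1 (diagonal).
  r[X_2,X_3] = 3.7 / (2.4083 · 2.0736) = 3.7 / 4.994 = 0.7409
  r[X_3,X_3] = 1 (diagonal).

R is symmetric with unit diagonal. Assembling:

R = [[1, 0.3886, 0.5442],
 [0.3886, 1, 0.7409],
 [0.5442, 0.7409, 1]]


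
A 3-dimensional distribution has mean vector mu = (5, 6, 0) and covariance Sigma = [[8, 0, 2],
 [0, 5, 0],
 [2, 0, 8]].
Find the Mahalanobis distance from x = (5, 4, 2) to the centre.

Step 1 — centre the observation: (x - mu) = (0, -2, 2).

Step 2 — invert Sigma (cofactor / det for 3×3, or solve directly):
  Sigma^{-1} = [[0.1333, 0, -0.0333],
 [0, 0.2, 0],
 [-0.0333, 0, 0.1333]].

Step 3 — form the quadratic (x - mu)^T · Sigma^{-1} · (x - mu):
  Sigma^{-1} · (x - mu) = (-0.0667, -0.4, 0.2667).
  (x - mu)^T · [Sigma^{-1} · (x - mu)] = (0)·(-0.0667) + (-2)·(-0.4) + (2)·(0.2667) = 1.3333.

Step 4 — take square root: d = √(1.3333) ≈ 1.1547.

d(x, mu) = √(1.3333) ≈ 1.1547


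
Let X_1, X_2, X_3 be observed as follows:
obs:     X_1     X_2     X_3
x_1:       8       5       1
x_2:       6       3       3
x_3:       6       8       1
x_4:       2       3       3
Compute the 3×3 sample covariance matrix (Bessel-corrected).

Step 1 — column means:
  mean(X_1) = (8 + 6 + 6 + 2) / 4 = 22/4 = 5.5
  mean(X_2) = (5 + 3 + 8 + 3) / 4 = 19/4 = 4.75
  mean(X_3) = (1 + 3 + 1 + 3) / 4 = 8/4 = 2

Step 2 — sample covariance S[i,j] = (1/(n-1)) · Σ_k (x_{k,i} - mean_i) · (x_{k,j} - mean_j), with n-1 = 3.
  S[X_1,X_1] = ((2.5)·(2.5) + (0.5)·(0.5) + (0.5)·(0.5) + (-3.5)·(-3.5)) / 3 = 19/3 = 6.3333
  S[X_1,X_2] = ((2.5)·(0.25) + (0.5)·(-1.75) + (0.5)·(3.25) + (-3.5)·(-1.75)) / 3 = 7.5/3 = 2.5
  S[X_1,X_3] = ((2.5)·(-1) + (0.5)·(1) + (0.5)·(-1) + (-3.5)·(1)) / 3 = -6/3 = -2
  S[X_2,X_2] = ((0.25)·(0.25) + (-1.75)·(-1.75) + (3.25)·(3.25) + (-1.75)·(-1.75)) / 3 = 16.75/3 = 5.5833
  S[X_2,X_3] = ((0.25)·(-1) + (-1.75)·(1) + (3.25)·(-1) + (-1.75)·(1)) / 3 = -7/3 = -2.3333
  S[X_3,X_3] = ((-1)·(-1) + (1)·(1) + (-1)·(-1) + (1)·(1)) / 3 = 4/3 = 1.3333

S is symmetric (S[j,i] = S[i,j]). Assembling:

S = [[6.3333, 2.5, -2],
 [2.5, 5.5833, -2.3333],
 [-2, -2.3333, 1.3333]]


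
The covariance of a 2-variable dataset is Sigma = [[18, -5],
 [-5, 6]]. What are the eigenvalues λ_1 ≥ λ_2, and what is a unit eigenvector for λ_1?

Step 1 — characteristic polynomial of 2×2 Sigma:
  det(Sigma - λI) = λ² - trace · λ + det = 0.
  trace = 18 + 6 = 24, det = 18·6 - (-5)² = 83.
Step 2 — discriminant:
  Δ = trace² - 4·det = 576 - 332 = 244.
Step 3 — eigenvalues:
  λ = (trace ± √Δ)/2 = (24 ± 15.6205)/2,
  λ_1 = 19.8102,  λ_2 = 4.1898.

Step 4 — unit eigenvector for λ_1: solve (Sigma - λ_1 I)v = 0. First row:
  (18 - 19.8102)·v_x + (-5)·v_y = 0, i.e. (-1.8102)·v_x + (-5)·v_y = 0,
  so v ∝ (b, λ_1 - a) = (-5, 1.8102); multiply by -1 so the first entry is positive: u = (5, -1.8102).
  ||u|| = √((5)² + (-1.8102)²) = √(28.277) ≈ 5.3176,
  v_1 = u/||u|| ≈ (0.9403, -0.3404) (||v_1|| = 1).

λ_1 = 19.8102,  λ_2 = 4.1898;  v_1 ≈ (0.9403, -0.3404)


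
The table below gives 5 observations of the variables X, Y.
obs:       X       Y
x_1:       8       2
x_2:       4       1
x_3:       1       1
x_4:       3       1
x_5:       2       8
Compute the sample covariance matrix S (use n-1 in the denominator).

Step 1 — column means:
  mean(X) = (8 + 4 + 1 + 3 + 2) / 5 = 18/5 = 3.6
  mean(Y) = (2 + 1 + 1 + 1 + 8) / 5 = 13/5 = 2.6

Step 2 — sample covariance S[i,j] = (1/(n-1)) · Σ_k (x_{k,i} - mean_i) · (x_{k,j} - mean_j), with n-1 = 4.
  S[X,X] = ((4.4)·(4.4) + (0.4)·(0.4) + (-2.6)·(-2.6) + (-0.6)·(-0.6) + (-1.6)·(-1.6)) / 4 = 29.2/4 = 7.3
  S[X,Y] = ((4.4)·(-0.6) + (0.4)·(-1.6) + (-2.6)·(-1.6) + (-0.6)·(-1.6) + (-1.6)·(5.4)) / 4 = -6.8/4 = -1.7
  S[Y,Y] = ((-0.6)·(-0.6) + (-1.6)·(-1.6) + (-1.6)·(-1.6) + (-1.6)·(-1.6) + (5.4)·(5.4)) / 4 = 37.2/4 = 9.3

S is symmetric (S[j,i] = S[i,j]). Assembling:

S = [[7.3, -1.7],
 [-1.7, 9.3]]


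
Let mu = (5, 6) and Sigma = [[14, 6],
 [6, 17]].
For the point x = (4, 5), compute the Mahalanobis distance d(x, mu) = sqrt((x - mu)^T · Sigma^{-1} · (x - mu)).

Step 1 — centre the observation: (x - mu) = (-1, -1).

Step 2 — invert Sigma. det(Sigma) = 14·17 - (6)² = 202.
  Sigma^{-1} = (1/det) · [[d, -b], [-b, a]] = [[0.0842, -0.0297],
 [-0.0297, 0.0693]].

Step 3 — form the quadratic (x - mu)^T · Sigma^{-1} · (x - mu):
  Sigma^{-1} · (x - mu) = (-0.0545, -0.0396).
  (x - mu)^T · [Sigma^{-1} · (x - mu)] = (-1)·(-0.0545) + (-1)·(-0.0396) = 0.0941.

Step 4 — take square root: d = √(0.0941) ≈ 0.3067.

d(x, mu) = √(0.0941) ≈ 0.3067


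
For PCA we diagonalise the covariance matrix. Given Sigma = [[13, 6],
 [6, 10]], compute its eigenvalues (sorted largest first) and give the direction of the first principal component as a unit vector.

Step 1 — characteristic polynomial of 2×2 Sigma:
  det(Sigma - λI) = λ² - trace · λ + det = 0.
  trace = 13 + 10 = 23, det = 13·10 - (6)² = 94.
Step 2 — discriminant:
  Δ = trace² - 4·det = 529 - 376 = 153.
Step 3 — eigenvalues:
  λ = (trace ± √Δ)/2 = (23 ± 12.3693)/2,
  λ_1 = 17.6847,  λ_2 = 5.3153.

Step 4 — unit eigenvector for λ_1: solve (Sigma - λ_1 I)v = 0. First row:
  (13 - 17.6847)·v_x + (6)·v_y = 0, i.e. (-4.6847)·v_x + (6)·v_y = 0,
  so v ∝ (b, λ_1 - a) = (6, 4.6847) = u.
  ||u|| = √((6)² + (4.6847)²) = √(57.946) ≈ 7.6122,
  v_1 = u/||u|| ≈ (0.7882, 0.6154) (||v_1|| = 1).

λ_1 = 17.6847,  λ_2 = 5.3153;  v_1 ≈ (0.7882, 0.6154)


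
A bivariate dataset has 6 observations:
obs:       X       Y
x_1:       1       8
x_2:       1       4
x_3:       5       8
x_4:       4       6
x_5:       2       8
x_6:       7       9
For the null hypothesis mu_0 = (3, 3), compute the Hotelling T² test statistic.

Step 1 — sample mean vector:
  mean(X) = (1 + 1 + 5 + 4 + 2 + 7) / 6 = 20/6 = 3.3333
  mean(Y) = (8 + 4 + 8 + 6 + 8 + 9) / 6 = 43/6 = 7.1667
  x̄ = (3.3333, 7.1667),  deviation x̄ - mu_0 = (3.3333, 7.1667) - (3, 3) = (0.3333, 4.1667).

Step 2 — sample covariance matrix, S[i,j] = (1/(n-1)) · Σ_k (x_{k,i} - mean_i) · (x_{k,j} - mean_j), divisor n-1 = 5:
  S[X,X] = ((-2.3333)·(-2.3333) + (-2.3333)·(-2.3333) + (1.6667)·(1.6667) + (0.6667)·(0.6667) + (-1.3333)·(-1.3333) + (3.6667)·(3.6667)) / 5 = 29.3333/5 = 5.8667
  S[X,Y] = ((-2.3333)·(0.8333) + (-2.3333)·(-3.1667) + (1.6667)·(0.8333) + (0.6667)·(-1.1667) + (-1.3333)·(0.8333) + (3.6667)·(1.8333)) / 5 = 11.6667/5 = 2.3333
  S[Y,Y] = ((0.8333)·(0.8333) + (-3.1667)·(-3.1667) + (0.8333)·(0.8333) + (-1.1667)·(-1.1667) + (0.8333)·(0.8333) + (1.8333)·(1.8333)) / 5 = 16.8333/5 = 3.3667
  S = [[5.8667, 2.3333],
 [2.3333, 3.3667]].

Step 3 — invert S. det(S) = 5.8667·3.3667 - (2.3333)² = 14.3067.
  S^{-1} = (1/det) · [[d, -b], [-b, a]] = [[0.2353, -0.1631],
 [-0.1631, 0.4101]].

Step 4 — quadratic form (x̄ - mu_0)^T · S^{-1} · (x̄ - mu_0):
  S^{-1} · (x̄ - mu_0) = (-0.6011, 1.6542),
  (x̄ - mu_0)^T · [...] = (0.3333)·(-0.6011) + (4.1667)·(1.6542) = 6.6923.

Step 5 — scale by n: T² = 6 · 6.6923 = 40.1538.

T² ≈ 40.1538


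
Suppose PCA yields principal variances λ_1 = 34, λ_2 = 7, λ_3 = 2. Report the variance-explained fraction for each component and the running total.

Step 1 — total variance = trace(Sigma) = Σ λ_i = 34 + 7 + 2 = 43.

Step 2 — fraction explained by component i = λ_i / Σ λ:
  PC1: 34/43 = 0.7907
  PC2: 7/43 = 0.1628
  PC3: 2/43 = 0.0465

Step 3 — cumulative fraction after k components = (λ_1 + ... + λ_k) / Σ λ:
  k = 1: 34/43 = 0.7907
  k = 2: (34 + 7)/43 = 41/43 = 0.9535
  k = 3: (34 + 7 + 2)/43 = 43/43 = 1

Summary (fraction, with percent):

explained: PC1 0.7907 (79.07%), PC2 0.1628 (16.28%), PC3 0.0465 (4.65%);  cumulative: 0.7907, 0.9535, 1


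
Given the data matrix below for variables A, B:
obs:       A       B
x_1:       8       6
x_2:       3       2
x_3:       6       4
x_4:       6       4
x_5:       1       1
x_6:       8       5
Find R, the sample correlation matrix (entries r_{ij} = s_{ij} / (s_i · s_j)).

Step 1 — column means:
  mean(A) = (8 + 3 + 6 + 6 + 1 + 8) / 6 = 32/6 = 5.3333
  mean(B) = (6 + 2 + 4 + 4 + 1 + 5) / 6 = 22/6 = 3.6667

Step 2 — sample variances and covariances s[i,j] = (1/(n-1)) · Σ_k (x_{k,i} - mean_i) · (x_{k,j} - mean_j), with n-1 = 5:
  s[A,A] = ((2.6667)·(2.6667) + (-2.3333)·(-2.3333) + (0.6667)·(0.6667) + (0.6667)·(0.6667) + (-4.3333)·(-4.3333) + (2.6667)·(2.6667)) / 5 = 39.3333/5 = 7.8667
  s[A,B] = ((2.6667)·(2.3333) + (-2.3333)·(-1.6667) + (0.6667)·(0.3333) + (0.6667)·(0.3333) + (-4.3333)·(-2.6667) + (2.6667)·(1.3333)) / 5 = 25.6667/5 = 5.1333
  s[B,B] = ((2.3333)·(2.3333) + (-1.6667)·(-1.6667) + (0.3333)·(0.3333) + (0.3333)·(0.3333) + (-2.6667)·(-2.6667) + (1.3333)·(1.3333)) / 5 = 17.3333/5 = 3.4667
  Sample standard deviations s_i = √(s[i,i]):
  s(A) = √(7.8667) = 2.8048
  s(B) = √(3.4667) = 1.8619

Step 3 — r_{ij} = s_{ij} / (s_i · s_j):
  r[A,A] = 1 (diagonal).
  r[A,B] = 5.1333 / (2.8048 · 1.8619) = 5.1333 / 5.2222 = 0.983
  r[B,B] = 1 (diagonal).

R is symmetric with unit diagonal. Assembling:

R = [[1, 0.983],
 [0.983, 1]]


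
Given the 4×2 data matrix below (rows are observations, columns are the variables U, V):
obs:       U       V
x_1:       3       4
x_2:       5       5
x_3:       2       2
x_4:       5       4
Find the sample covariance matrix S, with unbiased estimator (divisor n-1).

Step 1 — column means:
  mean(U) = (3 + 5 + 2 + 5) / 4 = 15/4 = 3.75
  mean(V) = (4 + 5 + 2 + 4) / 4 = 15/4 = 3.75

Step 2 — sample covariance S[i,j] = (1/(n-1)) · Σ_k (x_{k,i} - mean_i) · (x_{k,j} - mean_j), with n-1 = 3.
  S[U,U] = ((-0.75)·(-0.75) + (1.25)·(1.25) + (-1.75)·(-1.75) + (1.25)·(1.25)) / 3 = 6.75/3 = 2.25
  S[U,V] = ((-0.75)·(0.25) + (1.25)·(1.25) + (-1.75)·(-1.75) + (1.25)·(0.25)) / 3 = 4.75/3 = 1.5833
  S[V,V] = ((0.25)·(0.25) + (1.25)·(1.25) + (-1.75)·(-1.75) + (0.25)·(0.25)) / 3 = 4.75/3 = 1.5833

S is symmetric (S[j,i] = S[i,j]). Assembling:

S = [[2.25, 1.5833],
 [1.5833, 1.5833]]


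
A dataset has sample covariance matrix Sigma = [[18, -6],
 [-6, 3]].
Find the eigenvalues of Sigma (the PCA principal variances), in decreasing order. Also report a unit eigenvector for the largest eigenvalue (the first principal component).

Step 1 — characteristic polynomial of 2×2 Sigma:
  det(Sigma - λI) = λ² - trace · λ + det = 0.
  trace = 18 + 3 = 21, det = 18·3 - (-6)² = 18.
Step 2 — discriminant:
  Δ = trace² - 4·det = 441 - 72 = 369.
Step 3 — eigenvalues:
  λ = (trace ± √Δ)/2 = (21 ± 19.2094)/2,
  λ_1 = 20.1047,  λ_2 = 0.8953.

Step 4 — unit eigenvector for λ_1: solve (Sigma - λ_1 I)v = 0. First row:
  (18 - 20.1047)·v_x + (-6)·v_y = 0, i.e. (-2.1047)·v_x + (-6)·v_y = 0,
  so v ∝ (b, λ_1 - a) = (-6, 2.1047); multiply by -1 so the first entry is positive: u = (6, -2.1047).
  ||u|| = √((6)² + (-2.1047)²) = √(40.4297) ≈ 6.3584,
  v_1 = u/||u|| ≈ (0.9436, -0.331) (||v_1|| = 1).

λ_1 = 20.1047,  λ_2 = 0.8953;  v_1 ≈ (0.9436, -0.331)


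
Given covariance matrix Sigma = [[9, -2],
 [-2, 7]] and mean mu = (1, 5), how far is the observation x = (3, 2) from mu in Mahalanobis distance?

Step 1 — centre the observation: (x - mu) = (2, -3).

Step 2 — invert Sigma. det(Sigma) = 9·7 - (-2)² = 59.
  Sigma^{-1} = (1/det) · [[d, -b], [-b, a]] = [[0.1186, 0.0339],
 [0.0339, 0.1525]].

Step 3 — form the quadratic (x - mu)^T · Sigma^{-1} · (x - mu):
  Sigma^{-1} · (x - mu) = (0.1356, -0.3898).
  (x - mu)^T · [Sigma^{-1} · (x - mu)] = (2)·(0.1356) + (-3)·(-0.3898) = 1.4407.

Step 4 — take square root: d = √(1.4407) ≈ 1.2003.

d(x, mu) = √(1.4407) ≈ 1.2003


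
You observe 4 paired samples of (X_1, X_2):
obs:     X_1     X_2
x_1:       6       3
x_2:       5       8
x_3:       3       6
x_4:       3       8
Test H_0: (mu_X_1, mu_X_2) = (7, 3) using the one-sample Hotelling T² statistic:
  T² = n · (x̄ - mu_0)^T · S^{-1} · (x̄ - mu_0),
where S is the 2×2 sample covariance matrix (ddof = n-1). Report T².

Step 1 — sample mean vector:
  mean(X_1) = (6 + 5 + 3 + 3) / 4 = 17/4 = 4.25
  mean(X_2) = (3 + 8 + 6 + 8) / 4 = 25/4 = 6.25
  x̄ = (4.25, 6.25),  deviation x̄ - mu_0 = (4.25, 6.25) - (7, 3) = (-2.75, 3.25).

Step 2 — sample covariance matrix, S[i,j] = (1/(n-1)) · Σ_k (x_{k,i} - mean_i) · (x_{k,j} - mean_j), divisor n-1 = 3:
  S[X_1,X_1] = ((1.75)·(1.75) + (0.75)·(0.75) + (-1.25)·(-1.25) + (-1.25)·(-1.25)) / 3 = 6.75/3 = 2.25
  S[X_1,X_2] = ((1.75)·(-3.25) + (0.75)·(1.75) + (-1.25)·(-0.25) + (-1.25)·(1.75)) / 3 = -6.25/3 = -2.0833
  S[X_2,X_2] = ((-3.25)·(-3.25) + (1.75)·(1.75) + (-0.25)·(-0.25) + (1.75)·(1.75)) / 3 = 16.75/3 = 5.5833
  S = [[2.25, -2.0833],
 [-2.0833, 5.5833]].

Step 3 — invert S. det(S) = 2.25·5.5833 - (-2.0833)² = 8.2222.
  S^{-1} = (1/det) · [[d, -b], [-b, a]] = [[0.6791, 0.2534],
 [0.2534, 0.2736]].

Step 4 — quadratic form (x̄ - mu_0)^T · S^{-1} · (x̄ - mu_0):
  S^{-1} · (x̄ - mu_0) = (-1.0439, 0.1926),
  (x̄ - mu_0)^T · [...] = (-2.75)·(-1.0439) + (3.25)·(0.1926) = 3.4966.

Step 5 — scale by n: T² = 4 · 3.4966 = 13.9865.

T² ≈ 13.9865


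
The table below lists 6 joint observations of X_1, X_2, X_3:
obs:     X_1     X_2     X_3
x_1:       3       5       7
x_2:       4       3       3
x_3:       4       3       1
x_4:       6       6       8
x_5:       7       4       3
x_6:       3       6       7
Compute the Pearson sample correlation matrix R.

Step 1 — column means:
  mean(X_1) = (3 + 4 + 4 + 6 + 7 + 3) / 6 = 27/6 = 4.5
  mean(X_2) = (5 + 3 + 3 + 6 + 4 + 6) / 6 = 27/6 = 4.5
  mean(X_3) = (7 + 3 + 1 + 8 + 3 + 7) / 6 = 29/6 = 4.8333

Step 2 — sample variances and covariances s[i,j] = (1/(n-1)) · Σ_k (x_{k,i} - mean_i) · (x_{k,j} - mean_j), with n-1 = 5:
  s[X_1,X_1] = ((-1.5)·(-1.5) + (-0.5)·(-0.5) + (-0.5)·(-0.5) + (1.5)·(1.5) + (2.5)·(2.5) + (-1.5)·(-1.5)) / 5 = 13.5/5 = 2.7
  s[X_1,X_2] = ((-1.5)·(0.5) + (-0.5)·(-1.5) + (-0.5)·(-1.5) + (1.5)·(1.5) + (2.5)·(-0.5) + (-1.5)·(1.5)) / 5 = -0.5/5 = -0.1
  s[X_1,X_3] = ((-1.5)·(2.1667) + (-0.5)·(-1.8333) + (-0.5)·(-3.8333) + (1.5)·(3.1667) + (2.5)·(-1.8333) + (-1.5)·(2.1667)) / 5 = -3.5/5 = -0.7
  s[X_2,X_2] = ((0.5)·(0.5) + (-1.5)·(-1.5) + (-1.5)·(-1.5) + (1.5)·(1.5) + (-0.5)·(-0.5) + (1.5)·(1.5)) / 5 = 9.5/5 = 1.9
  s[X_2,X_3] = ((0.5)·(2.1667) + (-1.5)·(-1.8333) + (-1.5)·(-3.8333) + (1.5)·(3.1667) + (-0.5)·(-1.8333) + (1.5)·(2.1667)) / 5 = 18.5/5 = 3.7
  s[X_3,X_3] = ((2.1667)·(2.1667) + (-1.8333)·(-1.8333) + (-3.8333)·(-3.8333) + (3.1667)·(3.1667) + (-1.8333)·(-1.8333) + (2.1667)·(2.1667)) / 5 = 40.8333/5 = 8.1667
  Sample standard deviations s_i = √(s[i,i]):
  s(X_1) = √(2.7) = 1.6432
  s(X_2) = √(1.9) = 1.3784
  s(X_3) = √(8.1667) = 2.8577

Step 3 — r_{ij} = s_{ij} / (s_i · s_j):
  r[X_1,X_1] = 1 (diagonal).
  r[X_1,X_2] = -0.1 / (1.6432 · 1.3784) = -0.1 / 2.265 = -0.0442
  r[X_1,X_3] = -0.7 / (1.6432 · 2.8577) = -0.7 / 4.6957 = -0.1491
  r[X_2,X_2] = 1 (diagonal).
  r[X_2,X_3] = 3.7 / (1.3784 · 2.8577) = 3.7 / 3.9391 = 0.9393
  r[X_3,X_3] = 1 (diagonal).

R is symmetric with unit diagonal. Assembling:

R = [[1, -0.0442, -0.1491],
 [-0.0442, 1, 0.9393],
 [-0.1491, 0.9393, 1]]


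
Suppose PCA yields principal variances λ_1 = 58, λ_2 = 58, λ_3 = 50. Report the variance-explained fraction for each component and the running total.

Step 1 — total variance = trace(Sigma) = Σ λ_i = 58 + 58 + 50 = 166.

Step 2 — fraction explained by component i = λ_i / Σ λ:
  PC1: 58/166 = 0.3494
  PC2: 58/166 = 0.3494
  PC3: 50/166 = 0.3012

Step 3 — cumulative fraction after k components = (λ_1 + ... + λ_k) / Σ λ:
  k = 1: 58/166 = 0.3494
  k = 2: (58 + 58)/166 = 116/166 = 0.6988
  k = 3: (58 + 58 + 50)/166 = 166/166 = 1

Summary (fraction, with percent):

explained: PC1 0.3494 (34.94%), PC2 0.3494 (34.94%), PC3 0.3012 (30.12%);  cumulative: 0.3494, 0.6988, 1


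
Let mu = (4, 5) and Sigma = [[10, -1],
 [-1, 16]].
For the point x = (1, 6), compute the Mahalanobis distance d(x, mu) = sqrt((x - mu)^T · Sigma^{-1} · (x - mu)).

Step 1 — centre the observation: (x - mu) = (-3, 1).

Step 2 — invert Sigma. det(Sigma) = 10·16 - (-1)² = 159.
  Sigma^{-1} = (1/det) · [[d, -b], [-b, a]] = [[0.1006, 0.0063],
 [0.0063, 0.0629]].

Step 3 — form the quadratic (x - mu)^T · Sigma^{-1} · (x - mu):
  Sigma^{-1} · (x - mu) = (-0.2956, 0.044).
  (x - mu)^T · [Sigma^{-1} · (x - mu)] = (-3)·(-0.2956) + (1)·(0.044) = 0.9308.

Step 4 — take square root: d = √(0.9308) ≈ 0.9648.

d(x, mu) = √(0.9308) ≈ 0.9648


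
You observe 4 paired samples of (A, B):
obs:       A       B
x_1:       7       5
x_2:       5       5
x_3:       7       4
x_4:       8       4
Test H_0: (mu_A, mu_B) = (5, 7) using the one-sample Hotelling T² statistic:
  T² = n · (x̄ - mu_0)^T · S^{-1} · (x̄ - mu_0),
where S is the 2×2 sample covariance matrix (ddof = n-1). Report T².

Step 1 — sample mean vector:
  mean(A) = (7 + 5 + 7 + 8) / 4 = 27/4 = 6.75
  mean(B) = (5 + 5 + 4 + 4) / 4 = 18/4 = 4.5
  x̄ = (6.75, 4.5),  deviation x̄ - mu_0 = (6.75, 4.5) - (5, 7) = (1.75, -2.5).

Step 2 — sample covariance matrix, S[i,j] = (1/(n-1)) · Σ_k (x_{k,i} - mean_i) · (x_{k,j} - mean_j), divisor n-1 = 3:
  S[A,A] = ((0.25)·(0.25) + (-1.75)·(-1.75) + (0.25)·(0.25) + (1.25)·(1.25)) / 3 = 4.75/3 = 1.5833
  S[A,B] = ((0.25)·(0.5) + (-1.75)·(0.5) + (0.25)·(-0.5) + (1.25)·(-0.5)) / 3 = -1.5/3 = -0.5
  S[B,B] = ((0.5)·(0.5) + (0.5)·(0.5) + (-0.5)·(-0.5) + (-0.5)·(-0.5)) / 3 = 1/3 = 0.3333
  S = [[1.5833, -0.5],
 [-0.5, 0.3333]].

Step 3 — invert S. det(S) = 1.5833·0.3333 - (-0.5)² = 0.2778.
  S^{-1} = (1/det) · [[d, -b], [-b, a]] = [[1.2, 1.8],
 [1.8, 5.7]].

Step 4 — quadratic form (x̄ - mu_0)^T · S^{-1} · (x̄ - mu_0):
  S^{-1} · (x̄ - mu_0) = (-2.4, -11.1),
  (x̄ - mu_0)^T · [...] = (1.75)·(-2.4) + (-2.5)·(-11.1) = 23.55.

Step 5 — scale by n: T² = 4 · 23.55 = 94.2.

T² ≈ 94.2


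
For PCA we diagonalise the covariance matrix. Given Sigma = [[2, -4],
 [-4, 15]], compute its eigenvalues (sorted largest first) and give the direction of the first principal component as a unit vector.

Step 1 — characteristic polynomial of 2×2 Sigma:
  det(Sigma - λI) = λ² - trace · λ + det = 0.
  trace = 2 + 15 = 17, det = 2·15 - (-4)² = 14.
Step 2 — discriminant:
  Δ = trace² - 4·det = 289 - 56 = 233.
Step 3 — eigenvalues:
  λ = (trace ± √Δ)/2 = (17 ± 15.2643)/2,
  λ_1 = 16.1322,  λ_2 = 0.8678.

Step 4 — unit eigenvector for λ_1: solve (Sigma - λ_1 I)v = 0. First row:
  (2 - 16.1322)·v_x + (-4)·v_y = 0, i.e. (-14.1322)·v_x + (-4)·v_y = 0,
  so v ∝ (b, λ_1 - a) = (-4, 14.1322); multiply by -1 so the first entry is positive: u = (4, -14.1322).
  ||u|| = √((4)² + (-14.1322)²) = √(215.7182) ≈ 14.6873,
  v_1 = u/||u|| ≈ (0.2723, -0.9622) (||v_1|| = 1).

λ_1 = 16.1322,  λ_2 = 0.8678;  v_1 ≈ (0.2723, -0.9622)


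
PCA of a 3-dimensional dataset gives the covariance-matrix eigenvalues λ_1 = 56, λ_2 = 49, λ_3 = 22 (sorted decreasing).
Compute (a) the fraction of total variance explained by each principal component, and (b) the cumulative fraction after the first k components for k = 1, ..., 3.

Step 1 — total variance = trace(Sigma) = Σ λ_i = 56 + 49 + 22 = 127.

Step 2 — fraction explained by component i = λ_i / Σ λ:
  PC1: 56/127 = 0.4409
  PC2: 49/127 = 0.3858
  PC3: 22/127 = 0.1732

Step 3 — cumulative fraction after k components = (λ_1 + ... + λ_k) / Σ λ:
  k = 1: 56/127 = 0.4409
  k = 2: (56 + 49)/127 = 105/127 = 0.8268
  k = 3: (56 + 49 + 22)/127 = 127/127 = 1

Summary (fraction, with percent):

explained: PC1 0.4409 (44.09%), PC2 0.3858 (38.58%), PC3 0.1732 (17.32%);  cumulative: 0.4409, 0.8268, 1


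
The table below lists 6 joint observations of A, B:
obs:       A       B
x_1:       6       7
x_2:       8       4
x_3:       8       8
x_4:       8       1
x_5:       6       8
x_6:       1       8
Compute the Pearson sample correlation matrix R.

Step 1 — column means:
  mean(A) = (6 + 8 + 8 + 8 + 6 + 1) / 6 = 37/6 = 6.1667
  mean(B) = (7 + 4 + 8 + 1 + 8 + 8) / 6 = 36/6 = 6

Step 2 — sample variances and covariances s[i,j] = (1/(n-1)) · Σ_k (x_{k,i} - mean_i) · (x_{k,j} - mean_j), with n-1 = 5:
  s[A,A] = ((-0.1667)·(-0.1667) + (1.8333)·(1.8333) + (1.8333)·(1.8333) + (1.8333)·(1.8333) + (-0.1667)·(-0.1667) + (-5.1667)·(-5.1667)) / 5 = 36.8333/5 = 7.3667
  s[A,B] = ((-0.1667)·(1) + (1.8333)·(-2) + (1.8333)·(2) + (1.8333)·(-5) + (-0.1667)·(2) + (-5.1667)·(2)) / 5 = -20/5 = -4
  s[B,B] = ((1)·(1) + (-2)·(-2) + (2)·(2) + (-5)·(-5) + (2)·(2) + (2)·(2)) / 5 = 42/5 = 8.4
  Sample standard deviations s_i = √(s[i,i]):
  s(A) = √(7.3667) = 2.7142
  s(B) = √(8.4) = 2.8983

Step 3 — r_{ij} = s_{ij} / (s_i · s_j):
  r[A,A] = 1 (diagonal).
  r[A,B] = -4 / (2.7142 · 2.8983) = -4 / 7.8664 = -0.5085
  r[B,B] = 1 (diagonal).

R is symmetric with unit diagonal. Assembling:

R = [[1, -0.5085],
 [-0.5085, 1]]


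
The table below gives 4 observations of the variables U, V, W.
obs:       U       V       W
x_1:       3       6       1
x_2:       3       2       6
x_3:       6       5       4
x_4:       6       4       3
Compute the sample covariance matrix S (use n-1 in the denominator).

Step 1 — column means:
  mean(U) = (3 + 3 + 6 + 6) / 4 = 18/4 = 4.5
  mean(V) = (6 + 2 + 5 + 4) / 4 = 17/4 = 4.25
  mean(W) = (1 + 6 + 4 + 3) / 4 = 14/4 = 3.5

Step 2 — sample covariance S[i,j] = (1/(n-1)) · Σ_k (x_{k,i} - mean_i) · (x_{k,j} - mean_j), with n-1 = 3.
  S[U,U] = ((-1.5)·(-1.5) + (-1.5)·(-1.5) + (1.5)·(1.5) + (1.5)·(1.5)) / 3 = 9/3 = 3
  S[U,V] = ((-1.5)·(1.75) + (-1.5)·(-2.25) + (1.5)·(0.75) + (1.5)·(-0.25)) / 3 = 1.5/3 = 0.5
  S[U,W] = ((-1.5)·(-2.5) + (-1.5)·(2.5) + (1.5)·(0.5) + (1.5)·(-0.5)) / 3 = 0/3 = 0
  S[V,V] = ((1.75)·(1.75) + (-2.25)·(-2.25) + (0.75)·(0.75) + (-0.25)·(-0.25)) / 3 = 8.75/3 = 2.9167
  S[V,W] = ((1.75)·(-2.5) + (-2.25)·(2.5) + (0.75)·(0.5) + (-0.25)·(-0.5)) / 3 = -9.5/3 = -3.1667
  S[W,W] = ((-2.5)·(-2.5) + (2.5)·(2.5) + (0.5)·(0.5) + (-0.5)·(-0.5)) / 3 = 13/3 = 4.3333

S is symmetric (S[j,i] = S[i,j]). Assembling:

S = [[3, 0.5, 0],
 [0.5, 2.9167, -3.1667],
 [0, -3.1667, 4.3333]]


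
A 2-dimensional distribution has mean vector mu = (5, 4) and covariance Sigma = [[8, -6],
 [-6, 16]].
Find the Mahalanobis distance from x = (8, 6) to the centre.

Step 1 — centre the observation: (x - mu) = (3, 2).

Step 2 — invert Sigma. det(Sigma) = 8·16 - (-6)² = 92.
  Sigma^{-1} = (1/det) · [[d, -b], [-b, a]] = [[0.1739, 0.0652],
 [0.0652, 0.087]].

Step 3 — form the quadratic (x - mu)^T · Sigma^{-1} · (x - mu):
  Sigma^{-1} · (x - mu) = (0.6522, 0.3696).
  (x - mu)^T · [Sigma^{-1} · (x - mu)] = (3)·(0.6522) + (2)·(0.3696) = 2.6957.

Step 4 — take square root: d = √(2.6957) ≈ 1.6418.

d(x, mu) = √(2.6957) ≈ 1.6418


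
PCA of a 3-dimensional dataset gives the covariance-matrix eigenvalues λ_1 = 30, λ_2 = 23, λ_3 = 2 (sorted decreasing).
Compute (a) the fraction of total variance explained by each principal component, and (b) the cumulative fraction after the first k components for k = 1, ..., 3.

Step 1 — total variance = trace(Sigma) = Σ λ_i = 30 + 23 + 2 = 55.

Step 2 — fraction explained by component i = λ_i / Σ λ:
  PC1: 30/55 = 0.5455
  PC2: 23/55 = 0.4182
  PC3: 2/55 = 0.0364

Step 3 — cumulative fraction after k components = (λ_1 + ... + λ_k) / Σ λ:
  k = 1: 30/55 = 0.5455
  k = 2: (30 + 23)/55 = 53/55 = 0.9636
  k = 3: (30 + 23 + 2)/55 = 55/55 = 1

Summary (fraction, with percent):

explained: PC1 0.5455 (54.55%), PC2 0.4182 (41.82%), PC3 0.0364 (3.64%);  cumulative: 0.5455, 0.9636, 1


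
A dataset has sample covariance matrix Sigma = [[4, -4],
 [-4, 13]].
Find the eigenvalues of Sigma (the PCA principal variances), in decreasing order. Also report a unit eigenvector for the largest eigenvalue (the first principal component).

Step 1 — characteristic polynomial of 2×2 Sigma:
  det(Sigma - λI) = λ² - trace · λ + det = 0.
  trace = 4 + 13 = 17, det = 4·13 - (-4)² = 36.
Step 2 — discriminant:
  Δ = trace² - 4·det = 289 - 144 = 145.
Step 3 — eigenvalues:
  λ = (trace ± √Δ)/2 = (17 ± 12.0416)/2,
  λ_1 = 14.5208,  λ_2 = 2.4792.

Step 4 — unit eigenvector for λ_1: solve (Sigma - λ_1 I)v = 0. First row:
  (4 - 14.5208)·v_x + (-4)·v_y = 0, i.e. (-10.5208)·v_x + (-4)·v_y = 0,
  so v ∝ (b, λ_1 - a) = (-4, 10.5208); multiply by -1 so the first entry is positive: u = (4, -10.5208).
  ||u|| = √((4)² + (-10.5208)²) = √(126.6872) ≈ 11.2555,
  v_1 = u/||u|| ≈ (0.3554, -0.9347) (||v_1|| = 1).

λ_1 = 14.5208,  λ_2 = 2.4792;  v_1 ≈ (0.3554, -0.9347)


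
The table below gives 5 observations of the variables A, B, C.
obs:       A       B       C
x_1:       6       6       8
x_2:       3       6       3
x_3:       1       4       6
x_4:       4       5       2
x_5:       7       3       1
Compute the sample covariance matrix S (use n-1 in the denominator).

Step 1 — column means:
  mean(A) = (6 + 3 + 1 + 4 + 7) / 5 = 21/5 = 4.2
  mean(B) = (6 + 6 + 4 + 5 + 3) / 5 = 24/5 = 4.8
  mean(C) = (8 + 3 + 6 + 2 + 1) / 5 = 20/5 = 4

Step 2 — sample covariance S[i,j] = (1/(n-1)) · Σ_k (x_{k,i} - mean_i) · (x_{k,j} - mean_j), with n-1 = 4.
  S[A,A] = ((1.8)·(1.8) + (-1.2)·(-1.2) + (-3.2)·(-3.2) + (-0.2)·(-0.2) + (2.8)·(2.8)) / 4 = 22.8/4 = 5.7
  S[A,B] = ((1.8)·(1.2) + (-1.2)·(1.2) + (-3.2)·(-0.8) + (-0.2)·(0.2) + (2.8)·(-1.8)) / 4 = -1.8/4 = -0.45
  S[A,C] = ((1.8)·(4) + (-1.2)·(-1) + (-3.2)·(2) + (-0.2)·(-2) + (2.8)·(-3)) / 4 = -6/4 = -1.5
  S[B,B] = ((1.2)·(1.2) + (1.2)·(1.2) + (-0.8)·(-0.8) + (0.2)·(0.2) + (-1.8)·(-1.8)) / 4 = 6.8/4 = 1.7
  S[B,C] = ((1.2)·(4) + (1.2)·(-1) + (-0.8)·(2) + (0.2)·(-2) + (-1.8)·(-3)) / 4 = 7/4 = 1.75
  S[C,C] = ((4)·(4) + (-1)·(-1) + (2)·(2) + (-2)·(-2) + (-3)·(-3)) / 4 = 34/4 = 8.5

S is symmetric (S[j,i] = S[i,j]). Assembling:

S = [[5.7, -0.45, -1.5],
 [-0.45, 1.7, 1.75],
 [-1.5, 1.75, 8.5]]


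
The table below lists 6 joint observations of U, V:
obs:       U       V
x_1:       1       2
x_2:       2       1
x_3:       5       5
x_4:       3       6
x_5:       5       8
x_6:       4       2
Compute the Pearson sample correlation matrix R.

Step 1 — column means:
  mean(U) = (1 + 2 + 5 + 3 + 5 + 4) / 6 = 20/6 = 3.3333
  mean(V) = (2 + 1 + 5 + 6 + 8 + 2) / 6 = 24/6 = 4

Step 2 — sample variances and covariances s[i,j] = (1/(n-1)) · Σ_k (x_{k,i} - mean_i) · (x_{k,j} - mean_j), with n-1 = 5:
  s[U,U] = ((-2.3333)·(-2.3333) + (-1.3333)·(-1.3333) + (1.6667)·(1.6667) + (-0.3333)·(-0.3333) + (1.6667)·(1.6667) + (0.6667)·(0.6667)) / 5 = 13.3333/5 = 2.6667
  s[U,V] = ((-2.3333)·(-2) + (-1.3333)·(-3) + (1.6667)·(1) + (-0.3333)·(2) + (1.6667)·(4) + (0.6667)·(-2)) / 5 = 15/5 = 3
  s[V,V] = ((-2)·(-2) + (-3)·(-3) + (1)·(1) + (2)·(2) + (4)·(4) + (-2)·(-2)) / 5 = 38/5 = 7.6
  Sample standard deviations s_i = √(s[i,i]):
  s(U) = √(2.6667) = 1.633
  s(V) = √(7.6) = 2.7568

Step 3 — r_{ij} = s_{ij} / (s_i · s_j):
  r[U,U] = 1 (diagonal).
  r[U,V] = 3 / (1.633 · 2.7568) = 3 / 4.5019 = 0.6664
  r[V,V] = 1 (diagonal).

R is symmetric with unit diagonal. Assembling:

R = [[1, 0.6664],
 [0.6664, 1]]


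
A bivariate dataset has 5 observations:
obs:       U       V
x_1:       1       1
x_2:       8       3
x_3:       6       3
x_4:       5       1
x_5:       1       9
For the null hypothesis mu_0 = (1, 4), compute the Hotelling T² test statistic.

Step 1 — sample mean vector:
  mean(U) = (1 + 8 + 6 + 5 + 1) / 5 = 21/5 = 4.2
  mean(V) = (1 + 3 + 3 + 1 + 9) / 5 = 17/5 = 3.4
  x̄ = (4.2, 3.4),  deviation x̄ - mu_0 = (4.2, 3.4) - (1, 4) = (3.2, -0.6).

Step 2 — sample covariance matrix, S[i,j] = (1/(n-1)) · Σ_k (x_{k,i} - mean_i) · (x_{k,j} - mean_j), divisor n-1 = 4:
  S[U,U] = ((-3.2)·(-3.2) + (3.8)·(3.8) + (1.8)·(1.8) + (0.8)·(0.8) + (-3.2)·(-3.2)) / 4 = 38.8/4 = 9.7
  S[U,V] = ((-3.2)·(-2.4) + (3.8)·(-0.4) + (1.8)·(-0.4) + (0.8)·(-2.4) + (-3.2)·(5.6)) / 4 = -14.4/4 = -3.6
  S[V,V] = ((-2.4)·(-2.4) + (-0.4)·(-0.4) + (-0.4)·(-0.4) + (-2.4)·(-2.4) + (5.6)·(5.6)) / 4 = 43.2/4 = 10.8
  S = [[9.7, -3.6],
 [-3.6, 10.8]].

Step 3 — invert S. det(S) = 9.7·10.8 - (-3.6)² = 91.8.
  S^{-1} = (1/det) · [[d, -b], [-b, a]] = [[0.1176, 0.0392],
 [0.0392, 0.1057]].

Step 4 — quadratic form (x̄ - mu_0)^T · S^{-1} · (x̄ - mu_0):
  S^{-1} · (x̄ - mu_0) = (0.3529, 0.0621),
  (x̄ - mu_0)^T · [...] = (3.2)·(0.3529) + (-0.6)·(0.0621) = 1.0922.

Step 5 — scale by n: T² = 5 · 1.0922 = 5.4608.

T² ≈ 5.4608


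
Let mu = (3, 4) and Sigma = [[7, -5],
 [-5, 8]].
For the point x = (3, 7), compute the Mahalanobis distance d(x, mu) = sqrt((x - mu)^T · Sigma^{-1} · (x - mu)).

Step 1 — centre the observation: (x - mu) = (0, 3).

Step 2 — invert Sigma. det(Sigma) = 7·8 - (-5)² = 31.
  Sigma^{-1} = (1/det) · [[d, -b], [-b, a]] = [[0.2581, 0.1613],
 [0.1613, 0.2258]].

Step 3 — form the quadratic (x - mu)^T · Sigma^{-1} · (x - mu):
  Sigma^{-1} · (x - mu) = (0.4839, 0.6774).
  (x - mu)^T · [Sigma^{-1} · (x - mu)] = (0)·(0.4839) + (3)·(0.6774) = 2.0323.

Step 4 — take square root: d = √(2.0323) ≈ 1.4256.

d(x, mu) = √(2.0323) ≈ 1.4256


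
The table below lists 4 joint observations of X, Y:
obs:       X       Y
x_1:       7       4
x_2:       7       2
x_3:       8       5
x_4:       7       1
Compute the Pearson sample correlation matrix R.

Step 1 — column means:
  mean(X) = (7 + 7 + 8 + 7) / 4 = 29/4 = 7.25
  mean(Y) = (4 + 2 + 5 + 1) / 4 = 12/4 = 3

Step 2 — sample variances and covariances s[i,j] = (1/(n-1)) · Σ_k (x_{k,i} - mean_i) · (x_{k,j} - mean_j), with n-1 = 3:
  s[X,X] = ((-0.25)·(-0.25) + (-0.25)·(-0.25) + (0.75)·(0.75) + (-0.25)·(-0.25)) / 3 = 0.75/3 = 0.25
  s[X,Y] = ((-0.25)·(1) + (-0.25)·(-1) + (0.75)·(2) + (-0.25)·(-2)) / 3 = 2/3 = 0.6667
  s[Y,Y] = ((1)·(1) + (-1)·(-1) + (2)·(2) + (-2)·(-2)) / 3 = 10/3 = 3.3333
  Sample standard deviations s_i = √(s[i,i]):
  s(X) = √(0.25) = 0.5
  s(Y) = √(3.3333) = 1.8257

Step 3 — r_{ij} = s_{ij} / (s_i · s_j):
  r[X,X] = 1 (diagonal).
  r[X,Y] = 0.6667 / (0.5 · 1.8257) = 0.6667 / 0.9129 = 0.7303
  r[Y,Y] = 1 (diagonal).

R is symmetric with unit diagonal. Assembling:

R = [[1, 0.7303],
 [0.7303, 1]]


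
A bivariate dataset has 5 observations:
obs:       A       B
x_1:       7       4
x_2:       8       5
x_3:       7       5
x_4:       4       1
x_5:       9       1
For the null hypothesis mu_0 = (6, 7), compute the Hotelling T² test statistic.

Step 1 — sample mean vector:
  mean(A) = (7 + 8 + 7 + 4 + 9) / 5 = 35/5 = 7
  mean(B) = (4 + 5 + 5 + 1 + 1) / 5 = 16/5 = 3.2
  x̄ = (7, 3.2),  deviation x̄ - mu_0 = (7, 3.2) - (6, 7) = (1, -3.8).

Step 2 — sample covariance matrix, S[i,j] = (1/(n-1)) · Σ_k (x_{k,i} - mean_i) · (x_{k,j} - mean_j), divisor n-1 = 4:
  S[A,A] = ((0)·(0) + (1)·(1) + (0)·(0) + (-3)·(-3) + (2)·(2)) / 4 = 14/4 = 3.5
  S[A,B] = ((0)·(0.8) + (1)·(1.8) + (0)·(1.8) + (-3)·(-2.2) + (2)·(-2.2)) / 4 = 4/4 = 1
  S[B,B] = ((0.8)·(0.8) + (1.8)·(1.8) + (1.8)·(1.8) + (-2.2)·(-2.2) + (-2.2)·(-2.2)) / 4 = 16.8/4 = 4.2
  S = [[3.5, 1],
 [1, 4.2]].

Step 3 — invert S. det(S) = 3.5·4.2 - (1)² = 13.7.
  S^{-1} = (1/det) · [[d, -b], [-b, a]] = [[0.3066, -0.073],
 [-0.073, 0.2555]].

Step 4 — quadratic form (x̄ - mu_0)^T · S^{-1} · (x̄ - mu_0):
  S^{-1} · (x̄ - mu_0) = (0.5839, -1.0438),
  (x̄ - mu_0)^T · [...] = (1)·(0.5839) + (-3.8)·(-1.0438) = 4.5504.

Step 5 — scale by n: T² = 5 · 4.5504 = 22.7518.

T² ≈ 22.7518


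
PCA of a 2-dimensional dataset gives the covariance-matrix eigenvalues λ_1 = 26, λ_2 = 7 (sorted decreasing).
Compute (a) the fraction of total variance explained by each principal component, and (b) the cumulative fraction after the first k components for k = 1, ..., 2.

Step 1 — total variance = trace(Sigma) = Σ λ_i = 26 + 7 = 33.

Step 2 — fraction explained by component i = λ_i / Σ λ:
  PC1: 26/33 = 0.7879
  PC2: 7/33 = 0.2121

Step 3 — cumulative fraction after k components = (λ_1 + ... + λ_k) / Σ λ:
  k = 1: 26/33 = 0.7879
  k = 2: (26 + 7)/33 = 33/33 = 1

Summary (fraction, with percent):

explained: PC1 0.7879 (78.79%), PC2 0.2121 (21.21%);  cumulative: 0.7879, 1


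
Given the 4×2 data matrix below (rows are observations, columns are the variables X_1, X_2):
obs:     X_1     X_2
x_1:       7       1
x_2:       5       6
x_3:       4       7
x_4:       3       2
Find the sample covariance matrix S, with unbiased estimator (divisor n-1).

Step 1 — column means:
  mean(X_1) = (7 + 5 + 4 + 3) / 4 = 19/4 = 4.75
  mean(X_2) = (1 + 6 + 7 + 2) / 4 = 16/4 = 4

Step 2 — sample covariance S[i,j] = (1/(n-1)) · Σ_k (x_{k,i} - mean_i) · (x_{k,j} - mean_j), with n-1 = 3.
  S[X_1,X_1] = ((2.25)·(2.25) + (0.25)·(0.25) + (-0.75)·(-0.75) + (-1.75)·(-1.75)) / 3 = 8.75/3 = 2.9167
  S[X_1,X_2] = ((2.25)·(-3) + (0.25)·(2) + (-0.75)·(3) + (-1.75)·(-2)) / 3 = -5/3 = -1.6667
  S[X_2,X_2] = ((-3)·(-3) + (2)·(2) + (3)·(3) + (-2)·(-2)) / 3 = 26/3 = 8.6667

S is symmetric (S[j,i] = S[i,j]). Assembling:

S = [[2.9167, -1.6667],
 [-1.6667, 8.6667]]


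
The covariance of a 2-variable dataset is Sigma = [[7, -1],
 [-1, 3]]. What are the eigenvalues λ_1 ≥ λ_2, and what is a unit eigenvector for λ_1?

Step 1 — characteristic polynomial of 2×2 Sigma:
  det(Sigma - λI) = λ² - trace · λ + det = 0.
  trace = 7 + 3 = 10, det = 7·3 - (-1)² = 20.
Step 2 — discriminant:
  Δ = trace² - 4·det = 100 - 80 = 20.
Step 3 — eigenvalues:
  λ = (trace ± √Δ)/2 = (10 ± 4.4721)/2,
  λ_1 = 7.2361,  λ_2 = 2.7639.

Step 4 — unit eigenvector for λ_1: solve (Sigma - λ_1 I)v = 0. First row:
  (7 - 7.2361)·v_x + (-1)·v_y = 0, i.e. (-0.2361)·v_x + (-1)·v_y = 0,
  so v ∝ (b, λ_1 - a) = (-1, 0.2361); multiply by -1 so the first entry is positive: u = (1, -0.2361).
  ||u|| = √((1)² + (-0.2361)²) = √(1.0557) ≈ 1.0275,
  v_1 = u/||u|| ≈ (0.9732, -0.2298) (||v_1|| = 1).

λ_1 = 7.2361,  λ_2 = 2.7639;  v_1 ≈ (0.9732, -0.2298)


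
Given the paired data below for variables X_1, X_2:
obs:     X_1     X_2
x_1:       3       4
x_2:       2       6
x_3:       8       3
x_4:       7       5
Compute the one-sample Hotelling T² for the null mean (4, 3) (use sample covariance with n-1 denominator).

Step 1 — sample mean vector:
  mean(X_1) = (3 + 2 + 8 + 7) / 4 = 20/4 = 5
  mean(X_2) = (4 + 6 + 3 + 5) / 4 = 18/4 = 4.5
  x̄ = (5, 4.5),  deviation x̄ - mu_0 = (5, 4.5) - (4, 3) = (1, 1.5).

Step 2 — sample covariance matrix, S[i,j] = (1/(n-1)) · Σ_k (x_{k,i} - mean_i) · (x_{k,j} - mean_j), divisor n-1 = 3:
  S[X_1,X_1] = ((-2)·(-2) + (-3)·(-3) + (3)·(3) + (2)·(2)) / 3 = 26/3 = 8.6667
  S[X_1,X_2] = ((-2)·(-0.5) + (-3)·(1.5) + (3)·(-1.5) + (2)·(0.5)) / 3 = -7/3 = -2.3333
  S[X_2,X_2] = ((-0.5)·(-0.5) + (1.5)·(1.5) + (-1.5)·(-1.5) + (0.5)·(0.5)) / 3 = 5/3 = 1.6667
  S = [[8.6667, -2.3333],
 [-2.3333, 1.6667]].

Step 3 — invert S. det(S) = 8.6667·1.6667 - (-2.3333)² = 9.
  S^{-1} = (1/det) · [[d, -b], [-b, a]] = [[0.1852, 0.2593],
 [0.2593, 0.963]].

Step 4 — quadratic form (x̄ - mu_0)^T · S^{-1} · (x̄ - mu_0):
  S^{-1} · (x̄ - mu_0) = (0.5741, 1.7037),
  (x̄ - mu_0)^T · [...] = (1)·(0.5741) + (1.5)·(1.7037) = 3.1296.

Step 5 — scale by n: T² = 4 · 3.1296 = 12.5185.

T² ≈ 12.5185


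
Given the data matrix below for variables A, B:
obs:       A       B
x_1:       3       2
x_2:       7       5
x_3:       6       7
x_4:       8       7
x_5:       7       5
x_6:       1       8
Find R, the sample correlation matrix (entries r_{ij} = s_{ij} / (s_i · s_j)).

Step 1 — column means:
  mean(A) = (3 + 7 + 6 + 8 + 7 + 1) / 6 = 32/6 = 5.3333
  mean(B) = (2 + 5 + 7 + 7 + 5 + 8) / 6 = 34/6 = 5.6667

Step 2 — sample variances and covariances s[i,j] = (1/(n-1)) · Σ_k (x_{k,i} - mean_i) · (x_{k,j} - mean_j), with n-1 = 5:
  s[A,A] = ((-2.3333)·(-2.3333) + (1.6667)·(1.6667) + (0.6667)·(0.6667) + (2.6667)·(2.6667) + (1.6667)·(1.6667) + (-4.3333)·(-4.3333)) / 5 = 37.3333/5 = 7.4667
  s[A,B] = ((-2.3333)·(-3.6667) + (1.6667)·(-0.6667) + (0.6667)·(1.3333) + (2.6667)·(1.3333) + (1.6667)·(-0.6667) + (-4.3333)·(2.3333)) / 5 = 0.6667/5 = 0.1333
  s[B,B] = ((-3.6667)·(-3.6667) + (-0.6667)·(-0.6667) + (1.3333)·(1.3333) + (1.3333)·(1.3333) + (-0.6667)·(-0.6667) + (2.3333)·(2.3333)) / 5 = 23.3333/5 = 4.6667
  Sample standard deviations s_i = √(s[i,i]):
  s(A) = √(7.4667) = 2.7325
  s(B) = √(4.6667) = 2.1602

Step 3 — r_{ij} = s_{ij} / (s_i · s_j):
  r[A,A] = 1 (diagonal).
  r[A,B] = 0.1333 / (2.7325 · 2.1602) = 0.1333 / 5.9029 = 0.0226
  r[B,B] = 1 (diagonal).

R is symmetric with unit diagonal. Assembling:

R = [[1, 0.0226],
 [0.0226, 1]]


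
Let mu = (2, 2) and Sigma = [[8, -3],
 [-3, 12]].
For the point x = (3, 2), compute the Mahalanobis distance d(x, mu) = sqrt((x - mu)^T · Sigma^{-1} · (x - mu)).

Step 1 — centre the observation: (x - mu) = (1, 0).

Step 2 — invert Sigma. det(Sigma) = 8·12 - (-3)² = 87.
  Sigma^{-1} = (1/det) · [[d, -b], [-b, a]] = [[0.1379, 0.0345],
 [0.0345, 0.092]].

Step 3 — form the quadratic (x - mu)^T · Sigma^{-1} · (x - mu):
  Sigma^{-1} · (x - mu) = (0.1379, 0.0345).
  (x - mu)^T · [Sigma^{-1} · (x - mu)] = (1)·(0.1379) + (0)·(0.0345) = 0.1379.

Step 4 — take square root: d = √(0.1379) ≈ 0.3714.

d(x, mu) = √(0.1379) ≈ 0.3714


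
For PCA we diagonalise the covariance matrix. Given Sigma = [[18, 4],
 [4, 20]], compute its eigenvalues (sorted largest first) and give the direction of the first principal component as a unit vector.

Step 1 — characteristic polynomial of 2×2 Sigma:
  det(Sigma - λI) = λ² - trace · λ + det = 0.
  trace = 18 + 20 = 38, det = 18·20 - (4)² = 344.
Step 2 — discriminant:
  Δ = trace² - 4·det = 1444 - 1376 = 68.
Step 3 — eigenvalues:
  λ = (trace ± √Δ)/2 = (38 ± 8.2462)/2,
  λ_1 = 23.1231,  λ_2 = 14.8769.

Step 4 — unit eigenvector for λ_1: solve (Sigma - λ_1 I)v = 0. First row:
  (18 - 23.1231)·v_x + (4)·v_y = 0, i.e. (-5.1231)·v_x + (4)·v_y = 0,
  so v ∝ (b, λ_1 - a) = (4, 5.1231) = u.
  ||u|| = √((4)² + (5.1231)²) = √(42.2462) ≈ 6.4997,
  v_1 = u/||u|| ≈ (0.6154, 0.7882) (||v_1|| = 1).

λ_1 = 23.1231,  λ_2 = 14.8769;  v_1 ≈ (0.6154, 0.7882)
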